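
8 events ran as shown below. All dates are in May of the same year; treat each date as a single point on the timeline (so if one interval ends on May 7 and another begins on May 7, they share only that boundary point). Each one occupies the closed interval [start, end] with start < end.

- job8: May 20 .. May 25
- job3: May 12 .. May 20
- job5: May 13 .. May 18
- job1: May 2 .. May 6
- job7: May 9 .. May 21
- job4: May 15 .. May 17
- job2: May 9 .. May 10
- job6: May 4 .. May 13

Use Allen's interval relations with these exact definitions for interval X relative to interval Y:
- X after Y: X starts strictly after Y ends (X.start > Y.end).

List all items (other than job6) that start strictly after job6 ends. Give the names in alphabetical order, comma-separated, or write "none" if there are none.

job4, job8

Target job6 = [May 4, May 13].
job1 [May 2, May 6] → overlaps → no.
job2 [May 9, May 10] → during → no.
job3 [May 12, May 20] → overlapped-by → no.
job4 [May 15, May 17] → after → yes.
job5 [May 13, May 18] → met-by → no.
job7 [May 9, May 21] → overlapped-by → no.
job8 [May 20, May 25] → after → yes.
Result: job4, job8.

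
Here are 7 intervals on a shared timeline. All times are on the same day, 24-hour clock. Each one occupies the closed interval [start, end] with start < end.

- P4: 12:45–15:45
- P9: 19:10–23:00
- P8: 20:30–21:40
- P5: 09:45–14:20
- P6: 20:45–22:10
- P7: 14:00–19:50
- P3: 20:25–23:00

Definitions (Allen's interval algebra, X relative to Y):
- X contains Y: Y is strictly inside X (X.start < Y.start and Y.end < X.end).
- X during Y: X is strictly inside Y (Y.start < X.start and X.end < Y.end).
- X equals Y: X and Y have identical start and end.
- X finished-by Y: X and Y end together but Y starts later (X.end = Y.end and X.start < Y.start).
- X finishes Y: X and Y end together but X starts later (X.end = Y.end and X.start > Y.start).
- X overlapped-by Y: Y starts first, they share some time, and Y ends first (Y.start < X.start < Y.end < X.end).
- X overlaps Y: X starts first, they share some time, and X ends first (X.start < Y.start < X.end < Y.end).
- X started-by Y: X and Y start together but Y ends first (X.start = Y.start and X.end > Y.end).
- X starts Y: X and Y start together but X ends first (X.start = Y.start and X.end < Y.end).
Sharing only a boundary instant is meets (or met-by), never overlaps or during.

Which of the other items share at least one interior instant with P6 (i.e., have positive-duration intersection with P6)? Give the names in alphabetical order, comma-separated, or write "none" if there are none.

Target P6 = [20:45, 22:10].
P3 [20:25, 23:00] → contains → yes.
P4 [12:45, 15:45] → before → no.
P5 [09:45, 14:20] → before → no.
P7 [14:00, 19:50] → before → no.
P8 [20:30, 21:40] → overlaps → yes.
P9 [19:10, 23:00] → contains → yes.
Result: P3, P8, P9.

P3, P8, P9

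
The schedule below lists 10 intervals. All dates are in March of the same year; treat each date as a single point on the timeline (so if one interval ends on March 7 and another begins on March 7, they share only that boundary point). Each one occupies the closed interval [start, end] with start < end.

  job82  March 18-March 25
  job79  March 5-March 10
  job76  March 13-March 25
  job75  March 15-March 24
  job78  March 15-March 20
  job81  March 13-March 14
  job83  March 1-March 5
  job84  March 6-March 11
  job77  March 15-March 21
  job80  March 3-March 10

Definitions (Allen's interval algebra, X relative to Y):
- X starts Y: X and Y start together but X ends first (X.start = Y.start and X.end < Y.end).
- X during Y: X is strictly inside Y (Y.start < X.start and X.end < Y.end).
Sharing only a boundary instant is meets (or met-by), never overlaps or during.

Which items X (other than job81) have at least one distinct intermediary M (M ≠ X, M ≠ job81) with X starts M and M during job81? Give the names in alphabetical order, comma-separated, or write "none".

none

Target job81 = [March 13, March 14].
Intermediaries M with M during job81: none.
Union: none.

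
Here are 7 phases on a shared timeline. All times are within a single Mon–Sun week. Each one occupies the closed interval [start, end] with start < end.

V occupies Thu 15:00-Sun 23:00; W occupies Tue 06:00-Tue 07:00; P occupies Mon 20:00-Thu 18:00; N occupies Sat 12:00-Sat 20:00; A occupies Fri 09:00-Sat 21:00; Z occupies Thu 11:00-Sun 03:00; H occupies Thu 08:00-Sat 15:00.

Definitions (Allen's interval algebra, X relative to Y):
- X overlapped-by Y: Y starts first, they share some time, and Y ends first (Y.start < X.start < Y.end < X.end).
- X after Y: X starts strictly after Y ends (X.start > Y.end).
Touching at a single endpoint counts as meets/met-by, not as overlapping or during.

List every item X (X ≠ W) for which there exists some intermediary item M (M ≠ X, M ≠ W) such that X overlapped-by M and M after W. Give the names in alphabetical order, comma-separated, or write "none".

Target W = [Tue 06:00, Tue 07:00].
Intermediaries M with M after W: A, H, N, V, Z.
Via A — items with X overlapped-by A: none.
Via H — items with X overlapped-by H: A, N, V, Z.
Via N — items with X overlapped-by N: none.
Via V — items with X overlapped-by V: none.
Via Z — items with X overlapped-by Z: V.
Union: A, N, V, Z.

A, N, V, Z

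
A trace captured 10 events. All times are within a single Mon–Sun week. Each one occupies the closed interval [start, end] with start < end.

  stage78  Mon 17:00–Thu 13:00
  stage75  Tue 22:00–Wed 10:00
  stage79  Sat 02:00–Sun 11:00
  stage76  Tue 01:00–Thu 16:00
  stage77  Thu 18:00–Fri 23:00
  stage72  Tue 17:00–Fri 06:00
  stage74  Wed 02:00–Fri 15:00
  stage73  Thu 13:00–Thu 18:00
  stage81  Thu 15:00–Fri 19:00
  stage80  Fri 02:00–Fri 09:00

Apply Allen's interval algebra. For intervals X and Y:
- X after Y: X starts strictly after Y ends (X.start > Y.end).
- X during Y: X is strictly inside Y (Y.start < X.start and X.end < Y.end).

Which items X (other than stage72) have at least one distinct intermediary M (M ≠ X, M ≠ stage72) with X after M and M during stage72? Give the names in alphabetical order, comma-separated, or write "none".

Target stage72 = [Tue 17:00, Fri 06:00].
Intermediaries M with M during stage72: stage73, stage75.
Via stage73 — items with X after stage73: stage79, stage80.
Via stage75 — items with X after stage75: stage73, stage77, stage79, stage80, stage81.
Union: stage73, stage77, stage79, stage80, stage81.

stage73, stage77, stage79, stage80, stage81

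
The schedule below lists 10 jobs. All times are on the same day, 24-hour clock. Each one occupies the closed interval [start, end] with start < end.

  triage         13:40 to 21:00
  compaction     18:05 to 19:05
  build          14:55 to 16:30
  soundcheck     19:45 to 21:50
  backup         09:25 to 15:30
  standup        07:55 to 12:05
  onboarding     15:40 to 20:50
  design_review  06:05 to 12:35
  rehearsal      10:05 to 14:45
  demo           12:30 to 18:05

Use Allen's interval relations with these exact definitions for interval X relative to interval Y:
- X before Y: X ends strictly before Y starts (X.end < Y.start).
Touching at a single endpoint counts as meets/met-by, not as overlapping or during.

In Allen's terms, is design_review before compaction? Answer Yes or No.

design_review = [06:05, 12:35], compaction = [18:05, 19:05].
Actual relation of design_review to compaction: before.
Asked whether 'before' holds → Yes.

Yes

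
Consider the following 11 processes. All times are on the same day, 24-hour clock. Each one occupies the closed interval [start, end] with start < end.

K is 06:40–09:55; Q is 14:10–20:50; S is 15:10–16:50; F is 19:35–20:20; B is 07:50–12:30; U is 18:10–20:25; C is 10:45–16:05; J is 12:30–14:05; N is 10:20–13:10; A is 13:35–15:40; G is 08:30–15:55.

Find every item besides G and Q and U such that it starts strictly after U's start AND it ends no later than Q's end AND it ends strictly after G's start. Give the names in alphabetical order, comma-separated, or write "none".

Conditions: its start is strictly after U's start (X.start > 18:10) AND its end is no later than Q's end (X.end <= 20:50) AND its end is strictly after G's start (X.end > 08:30).
A: start 13:35 > 18:10? ✗; end 15:40 <= 20:50? ✓; end 15:40 > 08:30? ✓ → no.
B: start 07:50 > 18:10? ✗; end 12:30 <= 20:50? ✓; end 12:30 > 08:30? ✓ → no.
C: start 10:45 > 18:10? ✗; end 16:05 <= 20:50? ✓; end 16:05 > 08:30? ✓ → no.
F: start 19:35 > 18:10? ✓; end 20:20 <= 20:50? ✓; end 20:20 > 08:30? ✓ → yes.
J: start 12:30 > 18:10? ✗; end 14:05 <= 20:50? ✓; end 14:05 > 08:30? ✓ → no.
K: start 06:40 > 18:10? ✗; end 09:55 <= 20:50? ✓; end 09:55 > 08:30? ✓ → no.
N: start 10:20 > 18:10? ✗; end 13:10 <= 20:50? ✓; end 13:10 > 08:30? ✓ → no.
S: start 15:10 > 18:10? ✗; end 16:50 <= 20:50? ✓; end 16:50 > 08:30? ✓ → no.
Result: F.

F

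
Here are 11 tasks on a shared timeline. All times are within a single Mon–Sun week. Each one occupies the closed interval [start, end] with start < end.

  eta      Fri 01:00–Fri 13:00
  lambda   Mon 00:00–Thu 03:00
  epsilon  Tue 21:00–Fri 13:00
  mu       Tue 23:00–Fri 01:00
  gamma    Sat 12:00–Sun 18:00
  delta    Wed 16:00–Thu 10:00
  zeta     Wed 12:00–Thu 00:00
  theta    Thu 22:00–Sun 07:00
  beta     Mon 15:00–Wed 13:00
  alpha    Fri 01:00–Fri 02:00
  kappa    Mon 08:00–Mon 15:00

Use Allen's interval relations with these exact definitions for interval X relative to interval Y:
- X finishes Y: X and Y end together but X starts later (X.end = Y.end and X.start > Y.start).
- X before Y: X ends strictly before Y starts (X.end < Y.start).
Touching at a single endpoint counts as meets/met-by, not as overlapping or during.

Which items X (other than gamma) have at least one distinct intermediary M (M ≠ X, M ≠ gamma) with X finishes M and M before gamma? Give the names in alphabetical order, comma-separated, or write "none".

Target gamma = [Sat 12:00, Sun 18:00].
Intermediaries M with M before gamma: alpha, beta, delta, epsilon, eta, kappa, lambda, mu, zeta.
Via alpha — items with X finishes alpha: none.
Via beta — items with X finishes beta: none.
Via delta — items with X finishes delta: none.
Via epsilon — items with X finishes epsilon: eta.
Via eta — items with X finishes eta: none.
Via kappa — items with X finishes kappa: none.
Via lambda — items with X finishes lambda: none.
Via mu — items with X finishes mu: none.
Via zeta — items with X finishes zeta: none.
Union: eta.

eta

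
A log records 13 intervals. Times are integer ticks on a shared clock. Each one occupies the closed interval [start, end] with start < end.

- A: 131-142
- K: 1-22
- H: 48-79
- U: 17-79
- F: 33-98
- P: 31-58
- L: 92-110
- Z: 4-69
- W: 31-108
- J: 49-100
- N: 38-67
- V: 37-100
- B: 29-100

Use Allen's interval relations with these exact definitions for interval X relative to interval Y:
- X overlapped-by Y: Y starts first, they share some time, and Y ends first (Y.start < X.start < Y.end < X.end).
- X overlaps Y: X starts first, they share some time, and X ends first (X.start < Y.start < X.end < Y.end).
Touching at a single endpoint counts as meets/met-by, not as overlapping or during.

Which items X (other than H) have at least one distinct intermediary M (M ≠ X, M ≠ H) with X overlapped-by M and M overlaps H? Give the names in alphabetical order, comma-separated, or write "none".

Target H = [48, 79].
Intermediaries M with M overlaps H: N, P, Z.
Via N — items with X overlapped-by N: J.
Via P — items with X overlapped-by P: F, J, N, V.
Via Z — items with X overlapped-by Z: B, F, J, U, V, W.
Union: B, F, J, N, U, V, W.

B, F, J, N, U, V, W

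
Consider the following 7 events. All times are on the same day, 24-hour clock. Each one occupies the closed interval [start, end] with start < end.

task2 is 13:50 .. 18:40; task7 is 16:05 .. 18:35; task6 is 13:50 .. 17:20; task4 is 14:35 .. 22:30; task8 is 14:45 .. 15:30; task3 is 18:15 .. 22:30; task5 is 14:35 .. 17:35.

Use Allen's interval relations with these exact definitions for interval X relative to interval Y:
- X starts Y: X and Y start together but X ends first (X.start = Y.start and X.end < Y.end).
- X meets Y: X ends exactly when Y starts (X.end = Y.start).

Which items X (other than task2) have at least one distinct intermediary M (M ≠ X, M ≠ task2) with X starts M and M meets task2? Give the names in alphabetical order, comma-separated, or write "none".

none

Target task2 = [13:50, 18:40].
Intermediaries M with M meets task2: none.
Union: none.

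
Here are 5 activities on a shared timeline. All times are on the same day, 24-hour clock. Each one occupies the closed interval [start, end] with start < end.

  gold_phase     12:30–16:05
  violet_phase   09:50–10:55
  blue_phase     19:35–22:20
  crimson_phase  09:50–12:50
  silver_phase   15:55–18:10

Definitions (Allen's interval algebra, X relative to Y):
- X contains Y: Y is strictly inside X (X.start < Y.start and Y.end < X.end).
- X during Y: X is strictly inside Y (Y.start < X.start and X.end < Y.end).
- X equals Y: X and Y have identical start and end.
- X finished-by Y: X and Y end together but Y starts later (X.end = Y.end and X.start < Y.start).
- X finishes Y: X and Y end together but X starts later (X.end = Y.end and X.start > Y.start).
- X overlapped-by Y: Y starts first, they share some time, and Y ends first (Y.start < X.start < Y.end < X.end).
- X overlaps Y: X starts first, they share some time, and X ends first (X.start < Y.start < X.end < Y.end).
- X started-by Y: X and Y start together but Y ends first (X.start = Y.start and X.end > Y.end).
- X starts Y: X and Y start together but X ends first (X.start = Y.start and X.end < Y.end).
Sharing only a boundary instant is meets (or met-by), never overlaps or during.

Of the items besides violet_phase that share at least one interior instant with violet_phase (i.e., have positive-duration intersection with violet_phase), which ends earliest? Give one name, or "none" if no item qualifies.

Target violet_phase = [09:50, 10:55].
blue_phase [19:35, 22:20] → after → excluded.
crimson_phase [09:50, 12:50] → started-by → candidate.
gold_phase [12:30, 16:05] → after → excluded.
silver_phase [15:55, 18:10] → after → excluded.
Among candidates, earliest end is 12:50 → crimson_phase.

crimson_phase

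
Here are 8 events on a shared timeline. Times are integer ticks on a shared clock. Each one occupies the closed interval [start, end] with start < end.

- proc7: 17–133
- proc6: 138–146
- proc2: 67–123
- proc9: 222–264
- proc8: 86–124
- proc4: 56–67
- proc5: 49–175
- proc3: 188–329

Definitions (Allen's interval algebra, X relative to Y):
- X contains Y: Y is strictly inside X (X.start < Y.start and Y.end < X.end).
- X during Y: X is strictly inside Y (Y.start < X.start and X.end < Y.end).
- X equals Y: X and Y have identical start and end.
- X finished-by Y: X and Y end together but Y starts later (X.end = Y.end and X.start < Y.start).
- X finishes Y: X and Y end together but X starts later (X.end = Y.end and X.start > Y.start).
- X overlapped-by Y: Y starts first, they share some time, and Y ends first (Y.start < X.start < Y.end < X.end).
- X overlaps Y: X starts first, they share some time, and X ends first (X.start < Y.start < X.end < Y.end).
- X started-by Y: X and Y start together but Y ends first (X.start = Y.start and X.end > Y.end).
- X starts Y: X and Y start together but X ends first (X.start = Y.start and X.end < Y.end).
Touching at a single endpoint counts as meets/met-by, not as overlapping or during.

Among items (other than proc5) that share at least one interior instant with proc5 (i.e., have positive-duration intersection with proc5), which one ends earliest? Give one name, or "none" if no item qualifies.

Target proc5 = [49, 175].
proc2 [67, 123] → during → candidate.
proc3 [188, 329] → after → excluded.
proc4 [56, 67] → during → candidate.
proc6 [138, 146] → during → candidate.
proc7 [17, 133] → overlaps → candidate.
proc8 [86, 124] → during → candidate.
proc9 [222, 264] → after → excluded.
Among candidates, earliest end is 67 → proc4.

proc4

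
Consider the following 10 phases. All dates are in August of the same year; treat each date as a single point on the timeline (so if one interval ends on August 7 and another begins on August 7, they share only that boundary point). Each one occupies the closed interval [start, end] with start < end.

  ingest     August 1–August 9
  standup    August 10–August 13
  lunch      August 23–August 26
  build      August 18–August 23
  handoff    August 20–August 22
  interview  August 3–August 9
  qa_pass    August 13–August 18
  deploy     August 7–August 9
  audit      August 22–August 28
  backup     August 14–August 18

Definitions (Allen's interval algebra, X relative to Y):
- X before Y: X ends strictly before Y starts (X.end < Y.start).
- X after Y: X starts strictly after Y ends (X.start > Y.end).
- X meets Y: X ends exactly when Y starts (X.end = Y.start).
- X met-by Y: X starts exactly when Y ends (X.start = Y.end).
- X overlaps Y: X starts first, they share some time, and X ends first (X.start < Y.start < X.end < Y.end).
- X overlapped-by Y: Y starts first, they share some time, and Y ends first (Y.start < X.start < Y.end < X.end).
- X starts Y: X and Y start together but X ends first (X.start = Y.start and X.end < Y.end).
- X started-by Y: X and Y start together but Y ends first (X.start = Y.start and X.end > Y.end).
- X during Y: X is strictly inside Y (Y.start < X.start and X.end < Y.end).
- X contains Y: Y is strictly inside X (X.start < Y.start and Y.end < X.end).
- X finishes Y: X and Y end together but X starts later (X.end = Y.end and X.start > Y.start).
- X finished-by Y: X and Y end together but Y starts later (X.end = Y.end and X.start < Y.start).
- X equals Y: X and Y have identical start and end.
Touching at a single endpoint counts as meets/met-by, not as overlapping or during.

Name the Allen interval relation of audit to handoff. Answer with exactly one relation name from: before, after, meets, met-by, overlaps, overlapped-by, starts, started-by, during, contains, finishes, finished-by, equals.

audit = [August 22, August 28]; handoff = [August 20, August 22].
Compare endpoints: audit.start > handoff.start, audit.start = handoff.end, audit.end > handoff.start, audit.end > handoff.end.
That pattern is 'met-by'.

met-by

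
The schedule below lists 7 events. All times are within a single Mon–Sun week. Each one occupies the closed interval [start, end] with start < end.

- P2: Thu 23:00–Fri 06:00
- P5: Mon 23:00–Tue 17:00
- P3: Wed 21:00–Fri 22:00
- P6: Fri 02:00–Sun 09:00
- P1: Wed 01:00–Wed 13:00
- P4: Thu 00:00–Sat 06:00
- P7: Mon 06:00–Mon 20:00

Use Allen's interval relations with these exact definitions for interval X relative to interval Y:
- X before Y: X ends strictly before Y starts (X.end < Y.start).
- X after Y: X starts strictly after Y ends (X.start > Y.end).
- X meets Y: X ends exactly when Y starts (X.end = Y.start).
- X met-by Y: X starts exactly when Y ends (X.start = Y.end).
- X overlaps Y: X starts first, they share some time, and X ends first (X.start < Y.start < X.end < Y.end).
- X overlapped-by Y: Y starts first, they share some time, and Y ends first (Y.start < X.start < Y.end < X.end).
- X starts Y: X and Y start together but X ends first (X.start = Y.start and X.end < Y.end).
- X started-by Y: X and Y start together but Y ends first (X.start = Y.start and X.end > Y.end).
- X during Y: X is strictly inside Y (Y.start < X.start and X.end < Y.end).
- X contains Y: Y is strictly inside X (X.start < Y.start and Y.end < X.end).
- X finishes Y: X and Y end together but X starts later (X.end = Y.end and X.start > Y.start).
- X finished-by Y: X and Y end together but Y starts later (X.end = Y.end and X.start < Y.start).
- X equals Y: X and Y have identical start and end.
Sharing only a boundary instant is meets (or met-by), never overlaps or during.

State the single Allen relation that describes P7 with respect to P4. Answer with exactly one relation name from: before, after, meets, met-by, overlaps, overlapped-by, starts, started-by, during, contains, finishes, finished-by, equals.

P7 = [Mon 06:00, Mon 20:00]; P4 = [Thu 00:00, Sat 06:00].
Compare endpoints: P7.start < P4.start, P7.start < P4.end, P7.end < P4.start, P7.end < P4.end.
That pattern is 'before'.

before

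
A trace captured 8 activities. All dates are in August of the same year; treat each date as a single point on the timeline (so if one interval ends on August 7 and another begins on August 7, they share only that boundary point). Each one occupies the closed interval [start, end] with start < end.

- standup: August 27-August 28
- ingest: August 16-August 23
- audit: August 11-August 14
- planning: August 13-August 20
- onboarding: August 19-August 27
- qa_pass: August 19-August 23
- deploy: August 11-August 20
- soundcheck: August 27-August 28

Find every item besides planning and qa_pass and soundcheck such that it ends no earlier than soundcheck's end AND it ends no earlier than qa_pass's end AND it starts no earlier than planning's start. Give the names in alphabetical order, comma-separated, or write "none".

Conditions: its end is no earlier than soundcheck's end (X.end >= August 28) AND its end is no earlier than qa_pass's end (X.end >= August 23) AND its start is no earlier than planning's start (X.start >= August 13).
audit: end August 14 >= August 28? ✗; end August 14 >= August 23? ✗; start August 11 >= August 13? ✗ → no.
deploy: end August 20 >= August 28? ✗; end August 20 >= August 23? ✗; start August 11 >= August 13? ✗ → no.
ingest: end August 23 >= August 28? ✗; end August 23 >= August 23? ✓; start August 16 >= August 13? ✓ → no.
onboarding: end August 27 >= August 28? ✗; end August 27 >= August 23? ✓; start August 19 >= August 13? ✓ → no.
standup: end August 28 >= August 28? ✓; end August 28 >= August 23? ✓; start August 27 >= August 13? ✓ → yes.
Result: standup.

standup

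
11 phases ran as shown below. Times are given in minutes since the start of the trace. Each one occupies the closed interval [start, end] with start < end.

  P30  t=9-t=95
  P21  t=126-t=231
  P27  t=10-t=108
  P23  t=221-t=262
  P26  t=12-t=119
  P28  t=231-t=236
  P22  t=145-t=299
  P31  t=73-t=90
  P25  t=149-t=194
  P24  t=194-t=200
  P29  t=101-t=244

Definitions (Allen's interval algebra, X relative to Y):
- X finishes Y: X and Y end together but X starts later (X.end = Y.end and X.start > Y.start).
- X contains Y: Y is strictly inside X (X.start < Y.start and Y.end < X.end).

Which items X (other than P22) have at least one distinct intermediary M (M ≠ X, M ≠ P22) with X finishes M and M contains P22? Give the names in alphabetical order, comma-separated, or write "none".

none

Target P22 = [t=145, t=299].
Intermediaries M with M contains P22: none.
Union: none.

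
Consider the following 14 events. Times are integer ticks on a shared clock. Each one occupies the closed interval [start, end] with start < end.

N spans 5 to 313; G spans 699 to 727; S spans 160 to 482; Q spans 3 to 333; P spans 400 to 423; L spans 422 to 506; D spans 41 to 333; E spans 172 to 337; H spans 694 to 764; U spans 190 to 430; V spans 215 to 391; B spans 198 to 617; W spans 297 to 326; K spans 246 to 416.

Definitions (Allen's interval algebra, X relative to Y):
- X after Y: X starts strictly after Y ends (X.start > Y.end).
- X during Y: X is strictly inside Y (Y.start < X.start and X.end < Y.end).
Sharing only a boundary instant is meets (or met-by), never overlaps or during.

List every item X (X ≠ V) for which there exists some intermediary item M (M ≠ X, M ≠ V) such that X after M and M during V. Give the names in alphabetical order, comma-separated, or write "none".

Target V = [215, 391].
Intermediaries M with M during V: W.
Via W — items with X after W: G, H, L, P.
Union: G, H, L, P.

G, H, L, P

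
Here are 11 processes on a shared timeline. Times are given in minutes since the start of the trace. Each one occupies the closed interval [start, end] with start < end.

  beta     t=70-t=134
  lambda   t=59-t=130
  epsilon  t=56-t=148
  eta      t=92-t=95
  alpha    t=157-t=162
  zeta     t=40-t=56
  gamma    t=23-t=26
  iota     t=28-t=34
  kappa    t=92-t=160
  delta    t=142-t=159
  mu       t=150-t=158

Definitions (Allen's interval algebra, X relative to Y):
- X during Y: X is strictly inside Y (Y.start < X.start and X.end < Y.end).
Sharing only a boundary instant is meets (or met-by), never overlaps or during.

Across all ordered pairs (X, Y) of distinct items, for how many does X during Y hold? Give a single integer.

Checking all 110 ordered pairs for relation 'during'; matching pairs in alphabetical order:
(beta, epsilon): beta during epsilon ✓
(delta, kappa): delta during kappa ✓
(eta, beta): eta during beta ✓
(eta, epsilon): eta during epsilon ✓
(eta, lambda): eta during lambda ✓
(lambda, epsilon): lambda during epsilon ✓
(mu, delta): mu during delta ✓
(mu, kappa): mu during kappa ✓
Count: 8.

8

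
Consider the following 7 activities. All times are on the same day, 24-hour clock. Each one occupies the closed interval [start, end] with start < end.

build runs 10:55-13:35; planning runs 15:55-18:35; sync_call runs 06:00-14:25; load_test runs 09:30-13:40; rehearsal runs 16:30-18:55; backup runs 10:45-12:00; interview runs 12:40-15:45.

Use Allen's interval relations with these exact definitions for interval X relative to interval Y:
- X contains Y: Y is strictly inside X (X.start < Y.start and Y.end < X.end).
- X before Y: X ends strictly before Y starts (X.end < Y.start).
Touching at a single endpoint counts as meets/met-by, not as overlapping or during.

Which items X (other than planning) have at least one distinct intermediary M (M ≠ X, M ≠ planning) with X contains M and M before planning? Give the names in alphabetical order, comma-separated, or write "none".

load_test, sync_call

Target planning = [15:55, 18:35].
Intermediaries M with M before planning: backup, build, interview, load_test, sync_call.
Via backup — items with X contains backup: load_test, sync_call.
Via build — items with X contains build: load_test, sync_call.
Via interview — items with X contains interview: none.
Via load_test — items with X contains load_test: sync_call.
Via sync_call — items with X contains sync_call: none.
Union: load_test, sync_call.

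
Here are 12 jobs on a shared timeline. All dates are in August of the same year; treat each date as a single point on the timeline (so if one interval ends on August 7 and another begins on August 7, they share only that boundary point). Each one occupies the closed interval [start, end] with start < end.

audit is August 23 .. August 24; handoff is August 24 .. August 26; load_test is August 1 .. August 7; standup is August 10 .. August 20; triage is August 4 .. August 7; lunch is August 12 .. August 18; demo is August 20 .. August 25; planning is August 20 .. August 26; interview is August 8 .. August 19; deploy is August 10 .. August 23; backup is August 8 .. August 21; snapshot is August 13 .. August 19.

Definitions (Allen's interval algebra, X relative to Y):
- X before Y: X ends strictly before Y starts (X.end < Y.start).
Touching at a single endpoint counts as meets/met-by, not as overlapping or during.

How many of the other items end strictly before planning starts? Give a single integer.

Target planning = [August 20, August 26].
audit [August 23, August 24] → during → no.
backup [August 8, August 21] → overlaps → no.
demo [August 20, August 25] → starts → no.
deploy [August 10, August 23] → overlaps → no.
handoff [August 24, August 26] → finishes → no.
interview [August 8, August 19] → before → counts.
load_test [August 1, August 7] → before → counts.
lunch [August 12, August 18] → before → counts.
snapshot [August 13, August 19] → before → counts.
standup [August 10, August 20] → meets → no.
triage [August 4, August 7] → before → counts.
Total: 5.

5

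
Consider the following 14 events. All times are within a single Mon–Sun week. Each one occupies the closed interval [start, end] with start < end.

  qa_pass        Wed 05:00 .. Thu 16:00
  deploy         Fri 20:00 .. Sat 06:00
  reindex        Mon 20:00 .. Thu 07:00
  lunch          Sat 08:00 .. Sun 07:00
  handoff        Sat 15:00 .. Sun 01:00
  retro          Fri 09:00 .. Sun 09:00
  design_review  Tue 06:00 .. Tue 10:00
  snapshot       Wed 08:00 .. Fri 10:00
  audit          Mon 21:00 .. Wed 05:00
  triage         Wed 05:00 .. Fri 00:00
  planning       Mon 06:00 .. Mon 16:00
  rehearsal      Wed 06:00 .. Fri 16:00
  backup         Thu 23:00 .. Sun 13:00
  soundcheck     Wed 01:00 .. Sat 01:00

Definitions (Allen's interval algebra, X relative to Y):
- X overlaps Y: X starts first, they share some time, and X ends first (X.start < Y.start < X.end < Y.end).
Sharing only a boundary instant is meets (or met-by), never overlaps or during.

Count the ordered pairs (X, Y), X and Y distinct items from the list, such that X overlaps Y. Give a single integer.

Checking all 182 ordered pairs for relation 'overlaps'; matching pairs in alphabetical order:
(audit, soundcheck): audit overlaps soundcheck ✓
(qa_pass, rehearsal): qa_pass overlaps rehearsal ✓
(qa_pass, snapshot): qa_pass overlaps snapshot ✓
(rehearsal, backup): rehearsal overlaps backup ✓
(rehearsal, retro): rehearsal overlaps retro ✓
(reindex, qa_pass): reindex overlaps qa_pass ✓
(reindex, rehearsal): reindex overlaps rehearsal ✓
(reindex, snapshot): reindex overlaps snapshot ✓
(reindex, soundcheck): reindex overlaps soundcheck ✓
(reindex, triage): reindex overlaps triage ✓
(snapshot, backup): snapshot overlaps backup ✓
(snapshot, retro): snapshot overlaps retro ✓
(soundcheck, backup): soundcheck overlaps backup ✓
(soundcheck, deploy): soundcheck overlaps deploy ✓
(soundcheck, retro): soundcheck overlaps retro ✓
(triage, backup): triage overlaps backup ✓
(triage, rehearsal): triage overlaps rehearsal ✓
(triage, snapshot): triage overlaps snapshot ✓
Count: 18.

18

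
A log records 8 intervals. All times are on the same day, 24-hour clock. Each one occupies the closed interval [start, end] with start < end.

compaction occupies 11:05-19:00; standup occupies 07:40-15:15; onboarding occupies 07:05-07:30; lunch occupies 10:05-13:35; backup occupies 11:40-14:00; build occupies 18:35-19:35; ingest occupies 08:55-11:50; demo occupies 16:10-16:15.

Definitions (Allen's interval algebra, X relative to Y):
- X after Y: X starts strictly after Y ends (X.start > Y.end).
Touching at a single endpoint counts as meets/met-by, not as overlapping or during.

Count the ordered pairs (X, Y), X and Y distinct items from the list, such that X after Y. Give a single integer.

Checking all 56 ordered pairs for relation 'after'; matching pairs in alphabetical order:
(backup, onboarding): backup after onboarding ✓
(build, backup): build after backup ✓
(build, demo): build after demo ✓
(build, ingest): build after ingest ✓
(build, lunch): build after lunch ✓
(build, onboarding): build after onboarding ✓
(build, standup): build after standup ✓
(compaction, onboarding): compaction after onboarding ✓
(demo, backup): demo after backup ✓
(demo, ingest): demo after ingest ✓
(demo, lunch): demo after lunch ✓
(demo, onboarding): demo after onboarding ✓
(demo, standup): demo after standup ✓
(ingest, onboarding): ingest after onboarding ✓
(lunch, onboarding): lunch after onboarding ✓
(standup, onboarding): standup after onboarding ✓
Count: 16.

16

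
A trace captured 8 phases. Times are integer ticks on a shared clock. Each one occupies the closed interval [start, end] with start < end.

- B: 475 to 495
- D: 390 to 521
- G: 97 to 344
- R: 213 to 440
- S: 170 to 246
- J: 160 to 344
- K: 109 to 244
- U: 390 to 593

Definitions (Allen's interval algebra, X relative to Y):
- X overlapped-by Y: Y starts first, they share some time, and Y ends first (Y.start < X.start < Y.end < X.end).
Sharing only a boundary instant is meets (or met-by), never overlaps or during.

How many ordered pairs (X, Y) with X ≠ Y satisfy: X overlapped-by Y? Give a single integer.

Checking all 56 ordered pairs for relation 'overlapped-by'; matching pairs in alphabetical order:
(D, R): D overlapped-by R ✓
(J, K): J overlapped-by K ✓
(R, G): R overlapped-by G ✓
(R, J): R overlapped-by J ✓
(R, K): R overlapped-by K ✓
(R, S): R overlapped-by S ✓
(S, K): S overlapped-by K ✓
(U, R): U overlapped-by R ✓
Count: 8.

8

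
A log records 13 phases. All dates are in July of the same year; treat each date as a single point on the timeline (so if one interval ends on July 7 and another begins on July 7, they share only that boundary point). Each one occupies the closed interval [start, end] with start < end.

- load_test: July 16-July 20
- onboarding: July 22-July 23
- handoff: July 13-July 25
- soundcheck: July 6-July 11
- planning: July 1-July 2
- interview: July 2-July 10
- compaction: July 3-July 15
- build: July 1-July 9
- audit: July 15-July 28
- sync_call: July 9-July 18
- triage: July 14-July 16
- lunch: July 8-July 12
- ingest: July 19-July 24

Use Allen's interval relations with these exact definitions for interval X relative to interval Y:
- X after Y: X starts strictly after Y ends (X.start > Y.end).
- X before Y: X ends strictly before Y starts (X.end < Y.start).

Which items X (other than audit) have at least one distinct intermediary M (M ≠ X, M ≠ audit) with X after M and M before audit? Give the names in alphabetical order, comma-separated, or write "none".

Target audit = [July 15, July 28].
Intermediaries M with M before audit: build, interview, lunch, planning, soundcheck.
Via build — items with X after build: handoff, ingest, load_test, onboarding, triage.
Via interview — items with X after interview: handoff, ingest, load_test, onboarding, triage.
Via lunch — items with X after lunch: handoff, ingest, load_test, onboarding, triage.
Via planning — items with X after planning: compaction, handoff, ingest, load_test, lunch, onboarding, soundcheck, sync_call, triage.
Via soundcheck — items with X after soundcheck: handoff, ingest, load_test, onboarding, triage.
Union: compaction, handoff, ingest, load_test, lunch, onboarding, soundcheck, sync_call, triage.

compaction, handoff, ingest, load_test, lunch, onboarding, soundcheck, sync_call, triage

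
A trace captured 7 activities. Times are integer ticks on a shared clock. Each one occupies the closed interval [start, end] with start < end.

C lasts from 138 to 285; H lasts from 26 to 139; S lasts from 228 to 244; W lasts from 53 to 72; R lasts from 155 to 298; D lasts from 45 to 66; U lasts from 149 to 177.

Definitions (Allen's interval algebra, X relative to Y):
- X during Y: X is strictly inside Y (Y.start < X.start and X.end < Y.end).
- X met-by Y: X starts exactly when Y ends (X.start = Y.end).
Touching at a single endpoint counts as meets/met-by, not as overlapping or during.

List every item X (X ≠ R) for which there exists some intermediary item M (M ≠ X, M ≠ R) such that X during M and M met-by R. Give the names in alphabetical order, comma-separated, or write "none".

none

Target R = [155, 298].
Intermediaries M with M met-by R: none.
Union: none.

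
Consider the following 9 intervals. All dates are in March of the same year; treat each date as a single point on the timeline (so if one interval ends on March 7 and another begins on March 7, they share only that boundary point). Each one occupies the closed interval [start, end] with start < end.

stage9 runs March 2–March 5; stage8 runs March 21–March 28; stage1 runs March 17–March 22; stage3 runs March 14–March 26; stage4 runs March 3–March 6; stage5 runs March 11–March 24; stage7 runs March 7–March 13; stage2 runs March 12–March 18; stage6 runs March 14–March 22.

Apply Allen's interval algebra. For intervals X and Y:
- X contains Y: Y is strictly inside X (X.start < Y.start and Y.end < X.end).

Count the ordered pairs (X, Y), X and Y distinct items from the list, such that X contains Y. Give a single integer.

4

Checking all 72 ordered pairs for relation 'contains'; matching pairs in alphabetical order:
(stage3, stage1): stage3 contains stage1 ✓
(stage5, stage1): stage5 contains stage1 ✓
(stage5, stage2): stage5 contains stage2 ✓
(stage5, stage6): stage5 contains stage6 ✓
Count: 4.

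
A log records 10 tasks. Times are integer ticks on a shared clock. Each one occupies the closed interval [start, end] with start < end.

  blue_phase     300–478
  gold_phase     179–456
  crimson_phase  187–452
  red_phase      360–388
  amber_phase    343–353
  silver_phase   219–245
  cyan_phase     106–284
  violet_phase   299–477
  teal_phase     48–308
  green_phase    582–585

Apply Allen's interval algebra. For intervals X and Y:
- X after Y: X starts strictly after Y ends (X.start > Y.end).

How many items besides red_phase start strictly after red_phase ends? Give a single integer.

Target red_phase = [360, 388].
amber_phase [343, 353] → before → no.
blue_phase [300, 478] → contains → no.
crimson_phase [187, 452] → contains → no.
cyan_phase [106, 284] → before → no.
gold_phase [179, 456] → contains → no.
green_phase [582, 585] → after → counts.
silver_phase [219, 245] → before → no.
teal_phase [48, 308] → before → no.
violet_phase [299, 477] → contains → no.
Total: 1.

1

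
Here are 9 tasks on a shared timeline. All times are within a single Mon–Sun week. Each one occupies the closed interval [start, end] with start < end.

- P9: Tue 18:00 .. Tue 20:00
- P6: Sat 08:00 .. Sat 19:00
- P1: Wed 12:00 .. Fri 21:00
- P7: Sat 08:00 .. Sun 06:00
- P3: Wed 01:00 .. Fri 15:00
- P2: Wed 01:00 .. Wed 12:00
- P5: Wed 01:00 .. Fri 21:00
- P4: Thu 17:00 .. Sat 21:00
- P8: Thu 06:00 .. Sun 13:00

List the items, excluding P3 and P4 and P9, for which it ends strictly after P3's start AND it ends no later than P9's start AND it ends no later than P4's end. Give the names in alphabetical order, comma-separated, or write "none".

none

Conditions: its end is strictly after P3's start (X.end > Wed 01:00) AND its end is no later than P9's start (X.end <= Tue 18:00) AND its end is no later than P4's end (X.end <= Sat 21:00).
P1: end Fri 21:00 > Wed 01:00? ✓; end Fri 21:00 <= Tue 18:00? ✗; end Fri 21:00 <= Sat 21:00? ✓ → no.
P2: end Wed 12:00 > Wed 01:00? ✓; end Wed 12:00 <= Tue 18:00? ✗; end Wed 12:00 <= Sat 21:00? ✓ → no.
P5: end Fri 21:00 > Wed 01:00? ✓; end Fri 21:00 <= Tue 18:00? ✗; end Fri 21:00 <= Sat 21:00? ✓ → no.
P6: end Sat 19:00 > Wed 01:00? ✓; end Sat 19:00 <= Tue 18:00? ✗; end Sat 19:00 <= Sat 21:00? ✓ → no.
P7: end Sun 06:00 > Wed 01:00? ✓; end Sun 06:00 <= Tue 18:00? ✗; end Sun 06:00 <= Sat 21:00? ✗ → no.
P8: end Sun 13:00 > Wed 01:00? ✓; end Sun 13:00 <= Tue 18:00? ✗; end Sun 13:00 <= Sat 21:00? ✗ → no.
Result: none.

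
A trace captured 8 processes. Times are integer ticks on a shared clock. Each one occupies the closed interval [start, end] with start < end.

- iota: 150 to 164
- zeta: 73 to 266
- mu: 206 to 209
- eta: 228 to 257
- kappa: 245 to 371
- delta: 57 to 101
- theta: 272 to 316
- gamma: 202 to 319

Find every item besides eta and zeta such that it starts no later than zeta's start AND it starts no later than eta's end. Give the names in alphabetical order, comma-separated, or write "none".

delta

Conditions: its start is no later than zeta's start (X.start <= 73) AND its start is no later than eta's end (X.start <= 257).
delta: start 57 <= 73? ✓; start 57 <= 257? ✓ → yes.
gamma: start 202 <= 73? ✗; start 202 <= 257? ✓ → no.
iota: start 150 <= 73? ✗; start 150 <= 257? ✓ → no.
kappa: start 245 <= 73? ✗; start 245 <= 257? ✓ → no.
mu: start 206 <= 73? ✗; start 206 <= 257? ✓ → no.
theta: start 272 <= 73? ✗; start 272 <= 257? ✗ → no.
Result: delta.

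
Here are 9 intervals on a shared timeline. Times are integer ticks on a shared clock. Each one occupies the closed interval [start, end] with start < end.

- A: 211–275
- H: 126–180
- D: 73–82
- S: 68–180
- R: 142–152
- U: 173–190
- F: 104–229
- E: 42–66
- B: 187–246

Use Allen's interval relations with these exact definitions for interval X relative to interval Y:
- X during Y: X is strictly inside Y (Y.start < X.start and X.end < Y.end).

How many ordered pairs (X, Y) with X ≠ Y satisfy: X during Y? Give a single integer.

Checking all 72 ordered pairs for relation 'during'; matching pairs in alphabetical order:
(D, S): D during S ✓
(H, F): H during F ✓
(R, F): R during F ✓
(R, H): R during H ✓
(R, S): R during S ✓
(U, F): U during F ✓
Count: 6.

6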